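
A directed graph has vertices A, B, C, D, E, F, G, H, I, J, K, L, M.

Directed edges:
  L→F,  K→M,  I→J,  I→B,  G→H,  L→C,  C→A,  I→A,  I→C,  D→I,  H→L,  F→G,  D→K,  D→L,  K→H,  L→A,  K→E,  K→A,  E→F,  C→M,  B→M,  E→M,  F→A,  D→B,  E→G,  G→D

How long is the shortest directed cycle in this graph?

4

For each vertex v, BFS finds the shortest path from v back to v.
The shortest such closed walk is D → K → E → G → D, length 4.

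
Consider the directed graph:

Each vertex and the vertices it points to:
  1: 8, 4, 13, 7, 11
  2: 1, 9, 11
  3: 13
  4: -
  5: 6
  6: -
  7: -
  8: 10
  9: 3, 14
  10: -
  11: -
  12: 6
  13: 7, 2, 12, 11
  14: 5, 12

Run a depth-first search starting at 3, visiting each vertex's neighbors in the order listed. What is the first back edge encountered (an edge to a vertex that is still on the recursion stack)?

1->13

DFS from 3 (visiting each vertex's neighbors in the order listed); mark gray on enter, black on exit:
3 gray
  13 gray
    7 gray
    7 black
    2 gray
      1 gray
        8 gray
          10 gray
          10 black
        8 black
        4 gray
        4 black
        1→13: 13 is gray → back edge
First back edge: 1 → 13.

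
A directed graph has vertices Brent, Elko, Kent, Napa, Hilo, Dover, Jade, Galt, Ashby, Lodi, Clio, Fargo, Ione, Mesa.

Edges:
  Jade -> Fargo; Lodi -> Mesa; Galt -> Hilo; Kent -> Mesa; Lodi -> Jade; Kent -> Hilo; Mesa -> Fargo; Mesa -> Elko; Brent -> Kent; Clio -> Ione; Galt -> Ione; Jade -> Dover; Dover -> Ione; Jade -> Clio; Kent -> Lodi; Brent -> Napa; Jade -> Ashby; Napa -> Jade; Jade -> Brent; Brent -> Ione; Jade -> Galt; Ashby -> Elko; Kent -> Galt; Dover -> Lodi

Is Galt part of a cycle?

Galt lies on a cycle iff there is a path from Galt back to itself.
Exploring from Galt, it never reaches itself; equivalently, its strongly connected component is a singleton.

No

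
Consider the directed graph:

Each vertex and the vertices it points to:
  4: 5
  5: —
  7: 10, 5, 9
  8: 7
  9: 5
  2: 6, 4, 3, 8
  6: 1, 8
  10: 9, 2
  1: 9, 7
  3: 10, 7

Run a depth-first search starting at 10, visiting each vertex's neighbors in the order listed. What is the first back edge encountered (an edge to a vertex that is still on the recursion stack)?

DFS from 10 (visiting each vertex's neighbors in the order listed); mark gray on enter, black on exit:
10 gray
  9 gray
    5 gray
    5 black
  9 black
  2 gray
    6 gray
      1 gray
        1→9: 9 black — skip
        7 gray
          7→10: 10 is gray → back edge
First back edge: 7 → 10.

7→10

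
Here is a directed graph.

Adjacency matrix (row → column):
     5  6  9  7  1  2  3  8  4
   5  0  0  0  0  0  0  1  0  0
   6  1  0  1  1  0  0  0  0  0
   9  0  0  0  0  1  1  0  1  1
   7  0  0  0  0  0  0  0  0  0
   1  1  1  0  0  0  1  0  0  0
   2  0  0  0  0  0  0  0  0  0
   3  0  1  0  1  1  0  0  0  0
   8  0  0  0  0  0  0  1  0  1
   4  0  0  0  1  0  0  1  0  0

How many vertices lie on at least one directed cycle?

7

A vertex is on a directed cycle iff it belongs to a strongly connected component of size ≥ 2 (or has a self-loop).
The vertices on cycles are {1, 3, 4, 5, 6, 8, 9} — 7 in total.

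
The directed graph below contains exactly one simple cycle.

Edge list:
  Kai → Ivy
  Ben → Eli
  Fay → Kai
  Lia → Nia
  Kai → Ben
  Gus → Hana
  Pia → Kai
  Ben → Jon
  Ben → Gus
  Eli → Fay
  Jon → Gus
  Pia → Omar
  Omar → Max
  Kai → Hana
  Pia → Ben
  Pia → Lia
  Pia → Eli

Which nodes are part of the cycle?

Ben, Eli, Fay, Kai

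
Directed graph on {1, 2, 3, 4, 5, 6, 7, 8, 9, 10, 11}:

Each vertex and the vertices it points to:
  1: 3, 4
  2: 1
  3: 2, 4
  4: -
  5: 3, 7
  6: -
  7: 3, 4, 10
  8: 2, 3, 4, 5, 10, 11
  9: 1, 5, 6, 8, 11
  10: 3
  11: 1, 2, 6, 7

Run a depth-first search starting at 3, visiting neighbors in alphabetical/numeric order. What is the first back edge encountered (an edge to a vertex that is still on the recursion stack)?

1→3

DFS from 3 (visiting neighbors in alphabetical/numeric order); mark gray on enter, black on exit:
3 gray
  2 gray
    1 gray
      1→3: 3 is gray → back edge
First back edge: 1 → 3.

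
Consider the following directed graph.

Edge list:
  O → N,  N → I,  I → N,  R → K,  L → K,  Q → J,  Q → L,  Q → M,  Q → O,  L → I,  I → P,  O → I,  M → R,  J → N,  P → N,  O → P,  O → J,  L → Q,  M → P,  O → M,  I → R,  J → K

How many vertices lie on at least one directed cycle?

5

A vertex is on a directed cycle iff it belongs to a strongly connected component of size ≥ 2 (or has a self-loop).
The vertices on cycles are {I, L, N, P, Q} — 5 in total.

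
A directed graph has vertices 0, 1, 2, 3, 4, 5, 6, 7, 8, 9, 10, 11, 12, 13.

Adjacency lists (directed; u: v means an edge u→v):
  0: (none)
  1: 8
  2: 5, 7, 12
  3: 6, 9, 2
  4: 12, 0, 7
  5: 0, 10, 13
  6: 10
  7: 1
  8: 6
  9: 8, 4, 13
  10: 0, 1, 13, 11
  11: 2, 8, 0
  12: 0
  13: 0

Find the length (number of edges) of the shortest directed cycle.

4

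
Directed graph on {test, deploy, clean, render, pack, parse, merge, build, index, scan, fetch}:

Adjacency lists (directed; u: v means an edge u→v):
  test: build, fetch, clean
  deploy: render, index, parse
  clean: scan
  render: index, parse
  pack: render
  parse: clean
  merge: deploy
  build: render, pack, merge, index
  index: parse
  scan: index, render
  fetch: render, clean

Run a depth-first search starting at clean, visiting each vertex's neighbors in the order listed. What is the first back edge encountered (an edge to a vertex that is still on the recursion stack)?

parse→clean

DFS from clean (visiting each vertex's neighbors in the order listed); mark gray on enter, black on exit:
clean gray
  scan gray
    index gray
      parse gray
        parse→clean: clean is gray → back edge
First back edge: parse → clean.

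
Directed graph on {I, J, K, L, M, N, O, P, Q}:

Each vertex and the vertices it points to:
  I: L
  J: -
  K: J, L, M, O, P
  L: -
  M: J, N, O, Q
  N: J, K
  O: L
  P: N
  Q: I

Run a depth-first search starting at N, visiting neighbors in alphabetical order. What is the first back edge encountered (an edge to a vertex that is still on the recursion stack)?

M->N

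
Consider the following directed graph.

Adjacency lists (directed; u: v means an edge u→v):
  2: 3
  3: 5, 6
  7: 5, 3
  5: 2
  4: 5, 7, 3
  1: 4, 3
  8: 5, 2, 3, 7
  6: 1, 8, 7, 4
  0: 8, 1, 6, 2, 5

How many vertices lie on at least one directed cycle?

8

A vertex is on a directed cycle iff it belongs to a strongly connected component of size ≥ 2 (or has a self-loop).
The vertices on cycles are {1, 2, 3, 4, 5, 6, 7, 8} — 8 in total.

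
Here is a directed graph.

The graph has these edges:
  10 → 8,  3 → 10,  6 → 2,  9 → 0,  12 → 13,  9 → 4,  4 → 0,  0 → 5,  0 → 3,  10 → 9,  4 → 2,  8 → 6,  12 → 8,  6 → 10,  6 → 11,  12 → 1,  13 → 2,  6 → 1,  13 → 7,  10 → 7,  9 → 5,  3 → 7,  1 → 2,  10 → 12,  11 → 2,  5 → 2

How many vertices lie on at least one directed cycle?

8

A vertex is on a directed cycle iff it belongs to a strongly connected component of size ≥ 2 (or has a self-loop).
The vertices on cycles are {0, 3, 4, 6, 8, 9, 10, 12} — 8 in total.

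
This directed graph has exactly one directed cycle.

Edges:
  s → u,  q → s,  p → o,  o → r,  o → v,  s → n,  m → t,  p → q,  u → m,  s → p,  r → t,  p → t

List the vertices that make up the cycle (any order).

DFS with gray/black marking from s:
s gray
  n gray
  n black
  u gray
    m gray
      t gray
      t black
    m black
  u black
  p gray
    o gray
      v gray
      v black
      r gray
        r→t: t black — skip
      r black
    o black
    p→t: t black — skip
    q gray
      q→s: s is gray → back edge
Back edge closes the cycle s → p → q → s; its vertices are {p, q, s}.

p, q, s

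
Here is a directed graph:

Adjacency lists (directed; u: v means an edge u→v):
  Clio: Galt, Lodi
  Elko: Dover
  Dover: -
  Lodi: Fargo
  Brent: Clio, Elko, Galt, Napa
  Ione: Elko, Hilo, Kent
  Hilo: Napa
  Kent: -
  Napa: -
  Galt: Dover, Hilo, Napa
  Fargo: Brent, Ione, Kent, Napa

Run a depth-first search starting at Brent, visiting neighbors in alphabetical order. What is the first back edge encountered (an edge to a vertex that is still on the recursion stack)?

DFS from Brent (visiting neighbors in alphabetical order); mark gray on enter, black on exit:
Brent gray
  Clio gray
    Galt gray
      Dover gray
      Dover black
      Hilo gray
        Napa gray
        Napa black
      Hilo black
      Galt→Napa: Napa black — skip
    Galt black
    Lodi gray
      Fargo gray
        Fargo→Brent: Brent is gray → back edge
First back edge: Fargo → Brent.

Fargo->Brent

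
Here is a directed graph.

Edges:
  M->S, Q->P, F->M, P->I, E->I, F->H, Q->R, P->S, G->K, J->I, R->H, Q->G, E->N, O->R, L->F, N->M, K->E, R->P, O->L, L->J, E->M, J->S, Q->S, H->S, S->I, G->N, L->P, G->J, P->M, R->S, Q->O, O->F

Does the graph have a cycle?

DFS with white/gray/black marking, starting from H:
H gray
  S gray
    I gray
    I black
  S black
H black
N gray
  M gray
    M→S: S black — skip
  M black
N black
P gray
  P→M: M black — skip
  P→S: S black — skip
  P→I: I black — skip
P black
E gray
  E→N: N black — skip
  E→I: I black — skip
  E→M: M black — skip
E black
J gray
  J→I: I black — skip
  J→S: S black — skip
J black
K gray
  K→E: E black — skip
K black
Q gray
  R gray
    R→H: H black — skip
    R→S: S black — skip
    R→P: P black — skip
  R black
  Q→S: S black — skip
  Q→P: P black — skip
  O gray
    O→R: R black — skip
    F gray
      F→M: M black — skip
      F→H: H black — skip
    F black
    L gray
      L→F: F black — skip
      L→P: P black — skip
      L→J: J black — skip
    L black
  O black
  G gray
    G→N: N black — skip
    G→K: K black — skip
    G→J: J black — skip
  G black
Q black
Every edge goes to a white or black vertex — no back edge, so the graph is acyclic.

No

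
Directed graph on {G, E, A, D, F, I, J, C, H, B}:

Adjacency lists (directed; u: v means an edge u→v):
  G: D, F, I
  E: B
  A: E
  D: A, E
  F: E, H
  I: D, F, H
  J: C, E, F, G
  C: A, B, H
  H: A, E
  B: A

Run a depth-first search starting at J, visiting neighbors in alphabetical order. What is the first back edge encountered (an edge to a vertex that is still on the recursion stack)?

B→A

DFS from J (visiting neighbors in alphabetical order); mark gray on enter, black on exit:
J gray
  C gray
    A gray
      E gray
        B gray
          B→A: A is gray → back edge
First back edge: B → A.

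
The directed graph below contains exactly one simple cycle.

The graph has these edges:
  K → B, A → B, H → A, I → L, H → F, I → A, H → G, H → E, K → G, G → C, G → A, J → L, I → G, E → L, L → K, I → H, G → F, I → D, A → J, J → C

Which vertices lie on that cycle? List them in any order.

A, G, J, K, L

DFS with gray/black marking from G:
G gray
  F gray
  F black
  A gray
    B gray
    B black
    J gray
      C gray
      C black
      L gray
        K gray
          K→G: G is gray → back edge
Back edge closes the cycle G → A → J → L → K → G; its vertices are {A, G, J, K, L}.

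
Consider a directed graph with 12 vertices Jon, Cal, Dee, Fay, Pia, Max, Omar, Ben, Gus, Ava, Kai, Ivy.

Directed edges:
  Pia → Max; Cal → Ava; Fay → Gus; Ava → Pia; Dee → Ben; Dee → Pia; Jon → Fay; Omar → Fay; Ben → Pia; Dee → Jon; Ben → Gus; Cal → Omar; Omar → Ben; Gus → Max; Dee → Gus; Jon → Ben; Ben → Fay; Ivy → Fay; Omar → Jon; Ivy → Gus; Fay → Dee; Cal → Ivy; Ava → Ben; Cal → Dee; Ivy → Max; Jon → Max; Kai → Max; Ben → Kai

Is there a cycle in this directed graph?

Yes

DFS with white/gray/black marking, starting from Pia:
Pia gray
  Max gray
  Max black
Pia black
Jon gray
  Ben gray
    Gus gray
      Gus→Max: Max black — skip
    Gus black
    Ben→Pia: Pia black — skip
    Kai gray
      Kai→Max: Max black — skip
    Kai black
    Fay gray
      Fay→Gus: Gus black — skip
      Dee gray
        Dee→Gus: Gus black — skip
        Dee→Ben: Ben is gray → back edge
Back edge found, so a cycle exists: Ben → Fay → Dee → Ben.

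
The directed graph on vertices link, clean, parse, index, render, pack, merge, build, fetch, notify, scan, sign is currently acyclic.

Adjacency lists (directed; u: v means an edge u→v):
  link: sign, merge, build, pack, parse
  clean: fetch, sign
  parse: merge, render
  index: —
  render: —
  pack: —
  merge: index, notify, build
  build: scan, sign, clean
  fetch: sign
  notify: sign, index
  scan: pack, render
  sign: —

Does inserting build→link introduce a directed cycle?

Yes

Adding build→link creates a cycle iff link can already reach build.
Path from link: link → build.
So link → … → build → link is a cycle.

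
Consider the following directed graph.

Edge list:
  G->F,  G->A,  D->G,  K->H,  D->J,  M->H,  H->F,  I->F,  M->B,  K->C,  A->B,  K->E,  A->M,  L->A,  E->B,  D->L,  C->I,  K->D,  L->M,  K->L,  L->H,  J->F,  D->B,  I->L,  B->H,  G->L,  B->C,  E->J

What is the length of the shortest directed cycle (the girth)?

5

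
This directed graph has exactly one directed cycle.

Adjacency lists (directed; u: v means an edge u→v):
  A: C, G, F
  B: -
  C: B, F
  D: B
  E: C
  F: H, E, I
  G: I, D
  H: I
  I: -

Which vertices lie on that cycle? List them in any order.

C, E, F

DFS with gray/black marking from F:
F gray
  H gray
    I gray
    I black
  H black
  E gray
    C gray
      B gray
      B black
      C→F: F is gray → back edge
Back edge closes the cycle F → E → C → F; its vertices are {C, E, F}.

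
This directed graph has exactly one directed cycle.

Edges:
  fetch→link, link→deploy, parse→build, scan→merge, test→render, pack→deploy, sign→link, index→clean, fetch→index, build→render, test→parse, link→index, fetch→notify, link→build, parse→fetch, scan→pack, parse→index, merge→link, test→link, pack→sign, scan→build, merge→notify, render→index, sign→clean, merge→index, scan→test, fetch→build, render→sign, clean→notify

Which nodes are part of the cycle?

DFS with gray/black marking from render:
render gray
  sign gray
    clean gray
      notify gray
      notify black
    clean black
    link gray
      index gray
        index→clean: clean black — skip
      index black
      deploy gray
      deploy black
      build gray
        build→render: render is gray → back edge
Back edge closes the cycle render → sign → link → build → render; its vertices are {link, sign, build, render}.

link, sign, build, render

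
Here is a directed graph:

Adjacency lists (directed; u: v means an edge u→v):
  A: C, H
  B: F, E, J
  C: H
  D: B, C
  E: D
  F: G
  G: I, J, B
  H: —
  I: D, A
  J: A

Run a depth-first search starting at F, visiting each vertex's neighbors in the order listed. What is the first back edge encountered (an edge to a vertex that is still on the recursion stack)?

B->F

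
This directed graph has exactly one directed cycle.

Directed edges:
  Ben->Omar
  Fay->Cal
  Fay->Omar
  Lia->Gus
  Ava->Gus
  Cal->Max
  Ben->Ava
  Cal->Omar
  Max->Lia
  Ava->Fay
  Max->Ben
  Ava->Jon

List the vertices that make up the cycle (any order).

DFS with gray/black marking from Max:
Max gray
  Lia gray
    Gus gray
    Gus black
  Lia black
  Ben gray
    Ava gray
      Jon gray
      Jon black
      Fay gray
        Cal gray
          Cal→Max: Max is gray → back edge
Back edge closes the cycle Max → Ben → Ava → Fay → Cal → Max; its vertices are {Ava, Ben, Cal, Fay, Max}.

Ava, Ben, Cal, Fay, Max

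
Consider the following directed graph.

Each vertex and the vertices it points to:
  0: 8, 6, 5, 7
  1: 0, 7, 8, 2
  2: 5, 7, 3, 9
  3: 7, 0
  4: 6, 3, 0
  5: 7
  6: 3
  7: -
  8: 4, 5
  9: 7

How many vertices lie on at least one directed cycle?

5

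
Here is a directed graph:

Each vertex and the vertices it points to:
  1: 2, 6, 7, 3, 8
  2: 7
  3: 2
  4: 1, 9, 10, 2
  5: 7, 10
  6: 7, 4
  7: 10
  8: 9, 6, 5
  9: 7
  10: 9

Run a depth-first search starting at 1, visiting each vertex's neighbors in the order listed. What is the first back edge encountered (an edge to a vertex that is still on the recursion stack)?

DFS from 1 (visiting each vertex's neighbors in the order listed); mark gray on enter, black on exit:
1 gray
  2 gray
    7 gray
      10 gray
        9 gray
          9→7: 7 is gray → back edge
First back edge: 9 → 7.

9→7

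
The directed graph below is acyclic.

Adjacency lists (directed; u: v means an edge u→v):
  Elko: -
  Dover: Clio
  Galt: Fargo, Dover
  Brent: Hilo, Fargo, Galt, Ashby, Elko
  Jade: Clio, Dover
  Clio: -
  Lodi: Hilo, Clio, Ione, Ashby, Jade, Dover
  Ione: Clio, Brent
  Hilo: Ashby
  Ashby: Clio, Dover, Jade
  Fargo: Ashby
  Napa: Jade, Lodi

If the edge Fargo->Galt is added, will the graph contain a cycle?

Yes

Adding Fargo→Galt creates a cycle iff Galt can already reach Fargo.
Path from Galt: Galt → Fargo.
So Galt → … → Fargo → Galt is a cycle.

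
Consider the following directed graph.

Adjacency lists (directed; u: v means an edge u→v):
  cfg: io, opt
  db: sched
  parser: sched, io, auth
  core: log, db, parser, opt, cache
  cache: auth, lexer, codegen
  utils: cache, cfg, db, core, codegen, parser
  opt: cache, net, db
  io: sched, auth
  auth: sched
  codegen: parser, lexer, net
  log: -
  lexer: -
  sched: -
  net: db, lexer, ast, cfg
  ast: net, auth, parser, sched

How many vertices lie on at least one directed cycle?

A vertex is on a directed cycle iff it belongs to a strongly connected component of size ≥ 2 (or has a self-loop).
The vertices on cycles are {ast, cfg, net, opt, cache, codegen} — 6 in total.

6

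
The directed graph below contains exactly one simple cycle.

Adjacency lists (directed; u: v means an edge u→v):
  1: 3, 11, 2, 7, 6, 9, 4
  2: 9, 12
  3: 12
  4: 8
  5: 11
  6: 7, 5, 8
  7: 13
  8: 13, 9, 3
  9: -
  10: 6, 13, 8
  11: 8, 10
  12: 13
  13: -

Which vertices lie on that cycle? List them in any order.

DFS with gray/black marking from 6:
6 gray
  7 gray
    13 gray
    13 black
  7 black
  5 gray
    11 gray
      8 gray
        8→13: 13 black — skip
        9 gray
        9 black
        3 gray
          12 gray
            12→13: 13 black — skip
          12 black
        3 black
      8 black
      10 gray
        10→6: 6 is gray → back edge
Back edge closes the cycle 6 → 5 → 11 → 10 → 6; its vertices are {5, 6, 10, 11}.

5, 6, 10, 11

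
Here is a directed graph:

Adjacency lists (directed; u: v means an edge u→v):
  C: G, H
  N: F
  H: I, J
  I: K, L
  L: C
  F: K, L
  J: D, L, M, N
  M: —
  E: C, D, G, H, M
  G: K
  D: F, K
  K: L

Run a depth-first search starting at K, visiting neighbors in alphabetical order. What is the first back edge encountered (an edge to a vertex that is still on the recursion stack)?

G->K

DFS from K (visiting neighbors in alphabetical order); mark gray on enter, black on exit:
K gray
  L gray
    C gray
      G gray
        G→K: K is gray → back edge
First back edge: G → K.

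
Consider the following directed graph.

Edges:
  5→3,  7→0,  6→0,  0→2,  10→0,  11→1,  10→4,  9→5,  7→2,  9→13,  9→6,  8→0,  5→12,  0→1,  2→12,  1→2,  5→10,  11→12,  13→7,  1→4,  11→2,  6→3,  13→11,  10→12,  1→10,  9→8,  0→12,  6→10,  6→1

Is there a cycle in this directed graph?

Yes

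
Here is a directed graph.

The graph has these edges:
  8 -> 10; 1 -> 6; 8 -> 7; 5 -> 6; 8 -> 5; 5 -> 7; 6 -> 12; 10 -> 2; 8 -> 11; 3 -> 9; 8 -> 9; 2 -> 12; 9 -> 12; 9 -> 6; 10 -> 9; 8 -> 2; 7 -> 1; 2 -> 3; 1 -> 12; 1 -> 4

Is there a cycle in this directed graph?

No

DFS with white/gray/black marking, starting from 1:
1 gray
  6 gray
    12 gray
    12 black
  6 black
  1→12: 12 black — skip
  4 gray
  4 black
1 black
2 gray
  3 gray
    9 gray
      9→12: 12 black — skip
      9→6: 6 black — skip
    9 black
  3 black
  2→12: 12 black — skip
2 black
5 gray
  7 gray
    7→1: 1 black — skip
  7 black
  5→6: 6 black — skip
5 black
8 gray
  8→9: 9 black — skip
  8→5: 5 black — skip
  11 gray
  11 black
  8→7: 7 black — skip
  8→2: 2 black — skip
  10 gray
    10→2: 2 black — skip
    10→9: 9 black — skip
  10 black
8 black
Every edge goes to a white or black vertex — no back edge, so the graph is acyclic.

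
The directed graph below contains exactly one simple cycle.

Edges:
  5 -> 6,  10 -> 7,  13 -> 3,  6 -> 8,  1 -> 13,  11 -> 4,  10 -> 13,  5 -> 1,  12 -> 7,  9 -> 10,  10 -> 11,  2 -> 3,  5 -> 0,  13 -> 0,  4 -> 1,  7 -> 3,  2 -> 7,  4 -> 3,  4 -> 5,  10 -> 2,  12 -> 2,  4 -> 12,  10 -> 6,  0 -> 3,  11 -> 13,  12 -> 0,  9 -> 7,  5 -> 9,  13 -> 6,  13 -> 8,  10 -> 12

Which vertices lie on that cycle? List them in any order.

DFS with gray/black marking from 11:
11 gray
  4 gray
    1 gray
      13 gray
        0 gray
          3 gray
          3 black
        0 black
        13→3: 3 black — skip
        6 gray
          8 gray
          8 black
        6 black
        13→8: 8 black — skip
      13 black
    1 black
    5 gray
      5→1: 1 black — skip
      5→0: 0 black — skip
      5→6: 6 black — skip
      9 gray
        10 gray
          2 gray
            2→3: 3 black — skip
            7 gray
              7→3: 3 black — skip
            7 black
          2 black
          10→11: 11 is gray → back edge
Back edge closes the cycle 11 → 4 → 5 → 9 → 10 → 11; its vertices are {4, 5, 9, 10, 11}.

4, 5, 9, 10, 11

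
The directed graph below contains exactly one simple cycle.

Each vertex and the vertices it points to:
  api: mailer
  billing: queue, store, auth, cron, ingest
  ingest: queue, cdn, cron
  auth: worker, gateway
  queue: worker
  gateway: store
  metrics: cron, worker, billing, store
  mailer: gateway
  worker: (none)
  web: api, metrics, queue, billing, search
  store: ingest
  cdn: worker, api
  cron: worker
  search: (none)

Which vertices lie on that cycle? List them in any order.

api, cdn, store, ingest, mailer, gateway

DFS with gray/black marking from ingest:
ingest gray
  queue gray
    worker gray
    worker black
  queue black
  cdn gray
    cdn→worker: worker black — skip
    api gray
      mailer gray
        gateway gray
          store gray
            store→ingest: ingest is gray → back edge
Back edge closes the cycle ingest → cdn → api → mailer → gateway → store → ingest; its vertices are {api, cdn, store, ingest, mailer, gateway}.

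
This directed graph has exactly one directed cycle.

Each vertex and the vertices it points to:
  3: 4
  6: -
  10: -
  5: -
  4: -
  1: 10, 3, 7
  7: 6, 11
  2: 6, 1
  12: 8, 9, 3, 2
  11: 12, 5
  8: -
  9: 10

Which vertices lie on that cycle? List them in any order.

1, 2, 7, 11, 12

DFS with gray/black marking from 11:
11 gray
  12 gray
    8 gray
    8 black
    9 gray
      10 gray
      10 black
    9 black
    3 gray
      4 gray
      4 black
    3 black
    2 gray
      6 gray
      6 black
      1 gray
        1→10: 10 black — skip
        1→3: 3 black — skip
        7 gray
          7→6: 6 black — skip
          7→11: 11 is gray → back edge
Back edge closes the cycle 11 → 12 → 2 → 1 → 7 → 11; its vertices are {1, 2, 7, 11, 12}.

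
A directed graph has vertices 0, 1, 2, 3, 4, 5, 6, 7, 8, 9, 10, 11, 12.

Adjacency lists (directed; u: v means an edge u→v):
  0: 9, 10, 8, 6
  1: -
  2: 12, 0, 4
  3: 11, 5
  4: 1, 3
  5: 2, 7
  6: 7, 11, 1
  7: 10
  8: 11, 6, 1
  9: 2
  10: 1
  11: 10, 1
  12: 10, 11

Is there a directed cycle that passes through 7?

No

7 lies on a cycle iff there is a path from 7 back to itself.
Exploring from 7, it never reaches itself; equivalently, its strongly connected component is a singleton.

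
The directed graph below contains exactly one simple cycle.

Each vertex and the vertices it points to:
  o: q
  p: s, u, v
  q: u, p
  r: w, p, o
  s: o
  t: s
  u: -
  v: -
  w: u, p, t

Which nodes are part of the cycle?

o, p, q, s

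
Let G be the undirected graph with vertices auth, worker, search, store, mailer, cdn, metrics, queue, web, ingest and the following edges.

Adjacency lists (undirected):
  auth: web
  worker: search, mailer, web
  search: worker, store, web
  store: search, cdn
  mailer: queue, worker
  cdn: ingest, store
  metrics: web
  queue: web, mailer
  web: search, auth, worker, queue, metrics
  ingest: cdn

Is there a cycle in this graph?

Yes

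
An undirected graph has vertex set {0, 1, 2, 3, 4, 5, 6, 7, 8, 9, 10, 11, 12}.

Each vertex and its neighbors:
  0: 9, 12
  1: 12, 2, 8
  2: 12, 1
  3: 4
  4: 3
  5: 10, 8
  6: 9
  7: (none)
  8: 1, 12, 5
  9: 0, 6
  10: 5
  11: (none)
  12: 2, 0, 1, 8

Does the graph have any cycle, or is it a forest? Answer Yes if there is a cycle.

Yes

DFS, tracking each vertex's parent; an edge to a visited non-parent vertex closes a cycle.
Start from 5:
visit 5 (parent –)
  visit 10 (parent 5)
    10–5: parent, skip
  visit 8 (parent 5)
    visit 1 (parent 8)
      visit 12 (parent 1)
        visit 2 (parent 12)
          2–12: parent, skip
          2–1: 1 visited and ≠ parent → cycle
Cycle: 1 – 12 – 2 – 1.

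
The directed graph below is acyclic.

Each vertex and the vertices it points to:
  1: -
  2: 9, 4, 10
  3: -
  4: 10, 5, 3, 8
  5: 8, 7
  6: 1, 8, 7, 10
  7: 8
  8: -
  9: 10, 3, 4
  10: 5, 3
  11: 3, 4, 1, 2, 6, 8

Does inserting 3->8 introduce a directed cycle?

Adding 3→8 creates a cycle iff 8 can already reach 3.
Explore from 8: no path reaches 3. The graph stays acyclic.

No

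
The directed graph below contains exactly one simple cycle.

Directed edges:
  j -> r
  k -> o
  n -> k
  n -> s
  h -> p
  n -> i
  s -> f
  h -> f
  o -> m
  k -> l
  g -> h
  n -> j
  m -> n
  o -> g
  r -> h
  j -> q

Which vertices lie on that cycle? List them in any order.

DFS with gray/black marking from o:
o gray
  g gray
    h gray
      f gray
      f black
      p gray
      p black
    h black
  g black
  m gray
    n gray
      j gray
        q gray
        q black
        r gray
          r→h: h black — skip
        r black
      j black
      i gray
      i black
      s gray
        s→f: f black — skip
      s black
      k gray
        l gray
        l black
        k→o: o is gray → back edge
Back edge closes the cycle o → m → n → k → o; its vertices are {k, m, n, o}.

k, m, n, o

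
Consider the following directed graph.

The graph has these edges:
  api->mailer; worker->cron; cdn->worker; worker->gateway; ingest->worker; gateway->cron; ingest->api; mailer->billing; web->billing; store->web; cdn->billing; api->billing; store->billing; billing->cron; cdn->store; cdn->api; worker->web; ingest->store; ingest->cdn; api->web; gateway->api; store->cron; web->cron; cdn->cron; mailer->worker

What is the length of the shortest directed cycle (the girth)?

4

For each vertex v, BFS finds the shortest path from v back to v.
The shortest such closed walk is api → mailer → worker → gateway → api, length 4.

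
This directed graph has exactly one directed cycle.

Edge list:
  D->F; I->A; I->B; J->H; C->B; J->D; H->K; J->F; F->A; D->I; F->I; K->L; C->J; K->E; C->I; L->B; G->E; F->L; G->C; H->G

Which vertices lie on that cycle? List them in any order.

C, G, H, J

DFS with gray/black marking from J:
J gray
  F gray
    L gray
      B gray
      B black
    L black
    A gray
    A black
    I gray
      I→A: A black — skip
      I→B: B black — skip
    I black
  F black
  D gray
    D→F: F black — skip
    D→I: I black — skip
  D black
  H gray
    G gray
      C gray
        C→B: B black — skip
        C→I: I black — skip
        C→J: J is gray → back edge
Back edge closes the cycle J → H → G → C → J; its vertices are {C, G, H, J}.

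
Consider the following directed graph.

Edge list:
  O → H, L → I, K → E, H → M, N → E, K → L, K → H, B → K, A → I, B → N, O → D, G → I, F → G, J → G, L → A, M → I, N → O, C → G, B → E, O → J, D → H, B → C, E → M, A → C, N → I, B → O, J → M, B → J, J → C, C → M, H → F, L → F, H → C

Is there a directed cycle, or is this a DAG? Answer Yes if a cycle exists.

No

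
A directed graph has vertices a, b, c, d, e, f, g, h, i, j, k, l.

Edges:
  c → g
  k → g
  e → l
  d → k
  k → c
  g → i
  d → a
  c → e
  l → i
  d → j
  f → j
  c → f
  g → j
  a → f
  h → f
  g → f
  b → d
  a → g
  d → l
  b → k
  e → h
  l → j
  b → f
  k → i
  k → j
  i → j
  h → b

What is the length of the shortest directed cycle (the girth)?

For each vertex v, BFS finds the shortest path from v back to v.
The shortest such closed walk is h → b → k → c → e → h, length 5.

5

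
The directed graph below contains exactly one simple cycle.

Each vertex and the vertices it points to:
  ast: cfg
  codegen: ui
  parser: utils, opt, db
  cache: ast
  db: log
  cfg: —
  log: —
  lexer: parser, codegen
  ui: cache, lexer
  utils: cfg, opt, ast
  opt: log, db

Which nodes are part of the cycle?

DFS with gray/black marking from ui:
ui gray
  cache gray
    ast gray
      cfg gray
      cfg black
    ast black
  cache black
  lexer gray
    parser gray
      utils gray
        utils→cfg: cfg black — skip
        opt gray
          log gray
          log black
          db gray
            db→log: log black — skip
          db black
        opt black
        utils→ast: ast black — skip
      utils black
      parser→opt: opt black — skip
      parser→db: db black — skip
    parser black
    codegen gray
      codegen→ui: ui is gray → back edge
Back edge closes the cycle ui → lexer → codegen → ui; its vertices are {ui, lexer, codegen}.

ui, lexer, codegen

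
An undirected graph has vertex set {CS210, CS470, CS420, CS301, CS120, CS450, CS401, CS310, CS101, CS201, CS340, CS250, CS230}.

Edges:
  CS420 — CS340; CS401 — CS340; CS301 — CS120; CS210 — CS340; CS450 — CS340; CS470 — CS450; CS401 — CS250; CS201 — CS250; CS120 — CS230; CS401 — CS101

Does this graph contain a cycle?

No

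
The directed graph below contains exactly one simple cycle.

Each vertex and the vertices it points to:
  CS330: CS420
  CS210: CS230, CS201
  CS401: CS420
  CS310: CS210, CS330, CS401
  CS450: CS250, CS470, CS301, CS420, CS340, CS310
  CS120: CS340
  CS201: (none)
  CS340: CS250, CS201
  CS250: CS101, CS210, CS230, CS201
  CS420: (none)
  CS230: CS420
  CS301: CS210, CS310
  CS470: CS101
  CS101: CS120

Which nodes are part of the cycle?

CS101, CS120, CS250, CS340

DFS with gray/black marking from CS340:
CS340 gray
  CS250 gray
    CS101 gray
      CS120 gray
        CS120→CS340: CS340 is gray → back edge
Back edge closes the cycle CS340 → CS250 → CS101 → CS120 → CS340; its vertices are {CS101, CS120, CS250, CS340}.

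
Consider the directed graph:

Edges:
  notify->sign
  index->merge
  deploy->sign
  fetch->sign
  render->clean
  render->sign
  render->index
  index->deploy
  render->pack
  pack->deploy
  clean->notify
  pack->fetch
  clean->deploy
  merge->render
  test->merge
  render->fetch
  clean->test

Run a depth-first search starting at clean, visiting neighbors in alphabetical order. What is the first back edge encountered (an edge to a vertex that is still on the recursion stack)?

DFS from clean (visiting neighbors in alphabetical order); mark gray on enter, black on exit:
clean gray
  deploy gray
    sign gray
    sign black
  deploy black
  notify gray
    notify→sign: sign black — skip
  notify black
  test gray
    merge gray
      render gray
        render→clean: clean is gray → back edge
First back edge: render → clean.

render->clean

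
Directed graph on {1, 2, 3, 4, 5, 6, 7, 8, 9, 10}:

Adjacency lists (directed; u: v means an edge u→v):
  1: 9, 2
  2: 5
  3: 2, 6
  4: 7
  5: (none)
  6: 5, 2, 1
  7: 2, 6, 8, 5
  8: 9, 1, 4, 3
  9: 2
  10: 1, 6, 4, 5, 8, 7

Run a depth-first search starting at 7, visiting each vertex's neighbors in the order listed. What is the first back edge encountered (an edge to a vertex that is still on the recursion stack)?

DFS from 7 (visiting each vertex's neighbors in the order listed); mark gray on enter, black on exit:
7 gray
  2 gray
    5 gray
    5 black
  2 black
  6 gray
    6→5: 5 black — skip
    6→2: 2 black — skip
    1 gray
      9 gray
        9→2: 2 black — skip
      9 black
      1→2: 2 black — skip
    1 black
  6 black
  8 gray
    8→9: 9 black — skip
    8→1: 1 black — skip
    4 gray
      4→7: 7 is gray → back edge
First back edge: 4 → 7.

4→7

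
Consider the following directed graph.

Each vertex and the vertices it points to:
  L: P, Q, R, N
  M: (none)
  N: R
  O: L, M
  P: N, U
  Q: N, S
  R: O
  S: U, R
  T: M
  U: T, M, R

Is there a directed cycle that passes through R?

Yes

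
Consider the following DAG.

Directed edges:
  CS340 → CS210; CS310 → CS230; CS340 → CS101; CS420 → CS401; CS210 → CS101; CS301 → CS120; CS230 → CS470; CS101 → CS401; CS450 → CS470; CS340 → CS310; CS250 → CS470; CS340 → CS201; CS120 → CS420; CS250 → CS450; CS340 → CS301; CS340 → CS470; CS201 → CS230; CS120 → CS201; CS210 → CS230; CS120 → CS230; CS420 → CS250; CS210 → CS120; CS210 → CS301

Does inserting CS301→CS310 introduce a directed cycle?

No

Adding CS301→CS310 creates a cycle iff CS310 can already reach CS301.
Explore from CS310: no path reaches CS301. The graph stays acyclic.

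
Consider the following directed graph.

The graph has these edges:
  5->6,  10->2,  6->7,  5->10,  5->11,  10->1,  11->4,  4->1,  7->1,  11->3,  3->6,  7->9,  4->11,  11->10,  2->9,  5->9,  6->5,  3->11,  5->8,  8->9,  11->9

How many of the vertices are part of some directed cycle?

5

A vertex is on a directed cycle iff it belongs to a strongly connected component of size ≥ 2 (or has a self-loop).
The vertices on cycles are {3, 4, 5, 6, 11} — 5 in total.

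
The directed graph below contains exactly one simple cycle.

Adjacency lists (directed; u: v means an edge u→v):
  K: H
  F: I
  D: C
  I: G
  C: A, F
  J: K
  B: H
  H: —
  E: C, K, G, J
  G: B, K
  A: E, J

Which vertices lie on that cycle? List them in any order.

A, C, E

DFS with gray/black marking from C:
C gray
  A gray
    E gray
      E→C: C is gray → back edge
Back edge closes the cycle C → A → E → C; its vertices are {A, C, E}.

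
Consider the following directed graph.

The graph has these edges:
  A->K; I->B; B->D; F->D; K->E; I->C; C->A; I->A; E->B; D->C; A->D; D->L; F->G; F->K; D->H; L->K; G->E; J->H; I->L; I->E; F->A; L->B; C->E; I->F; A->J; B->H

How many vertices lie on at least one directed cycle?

7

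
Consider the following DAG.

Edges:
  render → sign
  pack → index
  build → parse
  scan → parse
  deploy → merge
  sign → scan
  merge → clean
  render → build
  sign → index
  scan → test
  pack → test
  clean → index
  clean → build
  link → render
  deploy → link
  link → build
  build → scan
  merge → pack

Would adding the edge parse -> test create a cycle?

Adding parse→test creates a cycle iff test can already reach parse.
Explore from test: no path reaches parse. The graph stays acyclic.

No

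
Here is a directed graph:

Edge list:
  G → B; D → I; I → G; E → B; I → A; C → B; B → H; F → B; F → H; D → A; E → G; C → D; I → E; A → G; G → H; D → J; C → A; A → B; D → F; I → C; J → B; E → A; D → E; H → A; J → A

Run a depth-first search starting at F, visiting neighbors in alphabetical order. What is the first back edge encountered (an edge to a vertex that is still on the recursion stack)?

DFS from F (visiting neighbors in alphabetical order); mark gray on enter, black on exit:
F gray
  B gray
    H gray
      A gray
        A→B: B is gray → back edge
First back edge: A → B.

A→B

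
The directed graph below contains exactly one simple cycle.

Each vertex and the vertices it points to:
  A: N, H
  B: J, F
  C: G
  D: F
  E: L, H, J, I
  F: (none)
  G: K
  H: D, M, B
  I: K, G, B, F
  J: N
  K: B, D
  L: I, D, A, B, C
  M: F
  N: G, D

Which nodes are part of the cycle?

DFS with gray/black marking from J:
J gray
  N gray
    G gray
      K gray
        B gray
          B→J: J is gray → back edge
Back edge closes the cycle J → N → G → K → B → J; its vertices are {B, G, J, K, N}.

B, G, J, K, N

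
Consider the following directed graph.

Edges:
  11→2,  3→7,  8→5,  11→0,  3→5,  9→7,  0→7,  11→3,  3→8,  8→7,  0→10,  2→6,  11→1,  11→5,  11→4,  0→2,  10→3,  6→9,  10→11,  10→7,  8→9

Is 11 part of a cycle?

Yes

11 is on a cycle iff 11 can reach itself via ≥1 edge.
11 → 0 → 10 → 11 — yes.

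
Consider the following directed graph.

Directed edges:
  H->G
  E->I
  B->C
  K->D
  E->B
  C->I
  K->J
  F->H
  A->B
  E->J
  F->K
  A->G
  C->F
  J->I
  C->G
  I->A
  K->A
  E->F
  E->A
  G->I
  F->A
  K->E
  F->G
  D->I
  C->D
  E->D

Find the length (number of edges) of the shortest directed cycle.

For each vertex v, BFS finds the shortest path from v back to v.
The shortest such closed walk is E → F → K → E, length 3.

3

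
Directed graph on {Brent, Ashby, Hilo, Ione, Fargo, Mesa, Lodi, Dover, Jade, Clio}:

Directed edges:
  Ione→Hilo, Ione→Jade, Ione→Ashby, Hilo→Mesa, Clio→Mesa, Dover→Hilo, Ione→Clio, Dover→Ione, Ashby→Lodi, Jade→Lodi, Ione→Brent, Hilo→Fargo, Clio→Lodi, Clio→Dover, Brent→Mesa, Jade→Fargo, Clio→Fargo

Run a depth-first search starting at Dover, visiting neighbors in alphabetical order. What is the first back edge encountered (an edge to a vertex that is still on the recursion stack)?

Clio→Dover

DFS from Dover (visiting neighbors in alphabetical order); mark gray on enter, black on exit:
Dover gray
  Hilo gray
    Fargo gray
    Fargo black
    Mesa gray
    Mesa black
  Hilo black
  Ione gray
    Ashby gray
      Lodi gray
      Lodi black
    Ashby black
    Brent gray
      Brent→Mesa: Mesa black — skip
    Brent black
    Clio gray
      Clio→Dover: Dover is gray → back edge
First back edge: Clio → Dover.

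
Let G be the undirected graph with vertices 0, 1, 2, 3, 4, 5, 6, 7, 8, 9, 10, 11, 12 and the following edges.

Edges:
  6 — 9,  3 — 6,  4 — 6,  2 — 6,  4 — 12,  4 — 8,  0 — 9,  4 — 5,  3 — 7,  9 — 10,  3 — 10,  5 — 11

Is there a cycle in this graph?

Yes

DFS, tracking each vertex's parent; an edge to a visited non-parent vertex closes a cycle.
Start from 7:
visit 7 (parent –)
  visit 3 (parent 7)
    visit 10 (parent 3)
      visit 9 (parent 10)
        visit 0 (parent 9)
          0–9: parent, skip
        9–10: parent, skip
        visit 6 (parent 9)
          6–9: parent, skip
          visit 4 (parent 6)
            visit 5 (parent 4)
              5–4: parent, skip
              visit 11 (parent 5)
                11–5: parent, skip
            4–6: parent, skip
            visit 8 (parent 4)
              8–4: parent, skip
            visit 12 (parent 4)
              12–4: parent, skip
          6–3: 3 visited and ≠ parent → cycle
Cycle: 3 – 10 – 9 – 6 – 3.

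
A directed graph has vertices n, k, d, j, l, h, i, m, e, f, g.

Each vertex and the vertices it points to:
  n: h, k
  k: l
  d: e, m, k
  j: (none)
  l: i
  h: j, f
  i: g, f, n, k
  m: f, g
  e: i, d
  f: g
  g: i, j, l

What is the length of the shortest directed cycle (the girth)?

For each vertex v, BFS finds the shortest path from v back to v.
The shortest such closed walk is d → e → d, length 2.

2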